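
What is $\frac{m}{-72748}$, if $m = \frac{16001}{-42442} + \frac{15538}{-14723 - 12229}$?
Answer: $\frac{272680687}{20804050810608} \approx 1.3107 \cdot 10^{-5}$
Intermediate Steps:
$m = - \frac{272680687}{285974196}$ ($m = 16001 \left(- \frac{1}{42442}\right) + \frac{15538}{-14723 - 12229} = - \frac{16001}{42442} + \frac{15538}{-26952} = - \frac{16001}{42442} + 15538 \left(- \frac{1}{26952}\right) = - \frac{16001}{42442} - \frac{7769}{13476} = - \frac{272680687}{285974196} \approx -0.95352$)
$\frac{m}{-72748} = - \frac{272680687}{285974196 \left(-72748\right)} = \left(- \frac{272680687}{285974196}\right) \left(- \frac{1}{72748}\right) = \frac{272680687}{20804050810608}$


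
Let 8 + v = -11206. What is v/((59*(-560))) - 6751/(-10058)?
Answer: 11994409/11868440 ≈ 1.0106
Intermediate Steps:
v = -11214 (v = -8 - 11206 = -11214)
v/((59*(-560))) - 6751/(-10058) = -11214/(59*(-560)) - 6751/(-10058) = -11214/(-33040) - 6751*(-1/10058) = -11214*(-1/33040) + 6751/10058 = 801/2360 + 6751/10058 = 11994409/11868440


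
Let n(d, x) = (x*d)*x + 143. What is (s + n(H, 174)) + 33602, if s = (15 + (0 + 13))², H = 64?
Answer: 1972193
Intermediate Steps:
n(d, x) = 143 + d*x² (n(d, x) = (d*x)*x + 143 = d*x² + 143 = 143 + d*x²)
s = 784 (s = (15 + 13)² = 28² = 784)
(s + n(H, 174)) + 33602 = (784 + (143 + 64*174²)) + 33602 = (784 + (143 + 64*30276)) + 33602 = (784 + (143 + 1937664)) + 33602 = (784 + 1937807) + 33602 = 1938591 + 33602 = 1972193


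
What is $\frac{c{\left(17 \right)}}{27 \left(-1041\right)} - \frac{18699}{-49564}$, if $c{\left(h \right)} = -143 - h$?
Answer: $\frac{533503033}{1393095348} \approx 0.38296$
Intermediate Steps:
$\frac{c{\left(17 \right)}}{27 \left(-1041\right)} - \frac{18699}{-49564} = \frac{-143 - 17}{27 \left(-1041\right)} - \frac{18699}{-49564} = \frac{-143 - 17}{-28107} - - \frac{18699}{49564} = \left(-160\right) \left(- \frac{1}{28107}\right) + \frac{18699}{49564} = \frac{160}{28107} + \frac{18699}{49564} = \frac{533503033}{1393095348}$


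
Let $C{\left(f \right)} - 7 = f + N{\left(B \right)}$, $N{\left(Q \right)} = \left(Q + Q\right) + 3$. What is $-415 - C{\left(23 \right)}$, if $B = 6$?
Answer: $-460$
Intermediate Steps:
$N{\left(Q \right)} = 3 + 2 Q$ ($N{\left(Q \right)} = 2 Q + 3 = 3 + 2 Q$)
$C{\left(f \right)} = 22 + f$ ($C{\left(f \right)} = 7 + \left(f + \left(3 + 2 \cdot 6\right)\right) = 7 + \left(f + \left(3 + 12\right)\right) = 7 + \left(f + 15\right) = 7 + \left(15 + f\right) = 22 + f$)
$-415 - C{\left(23 \right)} = -415 - \left(22 + 23\right) = -415 - 45 = -460$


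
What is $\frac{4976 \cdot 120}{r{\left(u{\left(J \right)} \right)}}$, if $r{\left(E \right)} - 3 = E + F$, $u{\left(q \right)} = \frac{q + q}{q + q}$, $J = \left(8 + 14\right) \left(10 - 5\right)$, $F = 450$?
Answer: $\frac{298560}{227} \approx 1315.2$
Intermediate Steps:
$J = 110$ ($J = 22 \cdot 5 = 110$)
$u{\left(q \right)} = 1$ ($u{\left(q \right)} = \frac{2 q}{2 q} = 2 q \frac{1}{2 q} = 1$)
$r{\left(E \right)} = 453 + E$ ($r{\left(E \right)} = 3 + \left(E + 450\right) = 3 + \left(450 + E\right) = 453 + E$)
$\frac{4976 \cdot 120}{r{\left(u{\left(J \right)} \right)}} = \frac{4976 \cdot 120}{453 + 1} = \frac{597120}{454} = 597120 \cdot \frac{1}{454} = \frac{298560}{227}$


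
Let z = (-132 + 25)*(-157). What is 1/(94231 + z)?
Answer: 1/111030 ≈ 9.0066e-6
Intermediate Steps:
z = 16799 (z = -107*(-157) = 16799)
1/(94231 + z) = 1/(94231 + 16799) = 1/111030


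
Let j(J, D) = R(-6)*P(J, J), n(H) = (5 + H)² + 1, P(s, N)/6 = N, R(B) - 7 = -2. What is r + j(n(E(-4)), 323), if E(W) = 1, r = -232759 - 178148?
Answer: -409797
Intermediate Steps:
r = -410907
R(B) = 5 (R(B) = 7 - 2 = 5)
P(s, N) = 6*N
n(H) = 1 + (5 + H)²
j(J, D) = 30*J (j(J, D) = 5*(6*J) = 30*J)
r + j(n(E(-4)), 323) = -410907 + 30*(1 + (5 + 1)²) = -410907 + 30*(1 + 6²) = -410907 + 30*(1 + 36) = -410907 + 30*37 = -410907 + 1110 = -409797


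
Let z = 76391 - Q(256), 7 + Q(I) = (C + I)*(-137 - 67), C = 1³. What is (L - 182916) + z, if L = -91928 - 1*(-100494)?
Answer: -45524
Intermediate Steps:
C = 1
Q(I) = -211 - 204*I (Q(I) = -7 + (1 + I)*(-137 - 67) = -7 + (1 + I)*(-204) = -7 + (-204 - 204*I) = -211 - 204*I)
L = 8566 (L = -91928 + 100494 = 8566)
z = 128826 (z = 76391 - (-211 - 204*256) = 76391 - (-211 - 52224) = 76391 - 1*(-52435) = 76391 + 52435 = 128826)
(L - 182916) + z = (8566 - 182916) + 128826 = -174350 + 128826 = -45524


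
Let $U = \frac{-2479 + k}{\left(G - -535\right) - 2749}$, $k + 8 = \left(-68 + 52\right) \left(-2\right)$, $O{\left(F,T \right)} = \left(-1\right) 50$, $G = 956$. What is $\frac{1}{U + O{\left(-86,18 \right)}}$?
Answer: $- \frac{1258}{60445} \approx -0.020812$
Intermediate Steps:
$O{\left(F,T \right)} = -50$
$k = 24$ ($k = -8 + \left(-68 + 52\right) \left(-2\right) = -8 - -32 = -8 + 32 = 24$)
$U = \frac{2455}{1258}$ ($U = \frac{-2479 + 24}{\left(956 - -535\right) - 2749} = - \frac{2455}{\left(956 + 535\right) - 2749} = - \frac{2455}{1491 - 2749} = - \frac{2455}{-1258} = \left(-2455\right) \left(- \frac{1}{1258}\right) = \frac{2455}{1258} \approx 1.9515$)
$\frac{1}{U + O{\left(-86,18 \right)}} = \frac{1}{\frac{2455}{1258} - 50} = \frac{1}{- \frac{60445}{1258}} = - \frac{1258}{60445}$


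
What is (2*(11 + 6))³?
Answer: 39304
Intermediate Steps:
(2*(11 + 6))³ = (2*17)³ = 34³ = 39304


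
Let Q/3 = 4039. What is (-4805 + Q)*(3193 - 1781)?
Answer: 10324544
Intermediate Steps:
Q = 12117 (Q = 3*4039 = 12117)
(-4805 + Q)*(3193 - 1781) = (-4805 + 12117)*(3193 - 1781) = 7312*1412 = 10324544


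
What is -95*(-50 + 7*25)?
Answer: -11875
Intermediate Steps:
-95*(-50 + 7*25) = -95*(-50 + 175) = -95*125 = -11875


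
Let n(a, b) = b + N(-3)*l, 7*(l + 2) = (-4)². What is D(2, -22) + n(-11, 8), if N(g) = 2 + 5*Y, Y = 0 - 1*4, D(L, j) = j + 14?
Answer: -36/7 ≈ -5.1429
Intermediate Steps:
D(L, j) = 14 + j
Y = -4 (Y = 0 - 4 = -4)
l = 2/7 (l = -2 + (⅐)*(-4)² = -2 + (⅐)*16 = -2 + 16/7 = 2/7 ≈ 0.28571)
N(g) = -18 (N(g) = 2 + 5*(-4) = 2 - 20 = -18)
n(a, b) = -36/7 + b (n(a, b) = b - 18*2/7 = b - 36/7 = -36/7 + b)
D(2, -22) + n(-11, 8) = (14 - 22) + (-36/7 + 8) = -8 + 20/7 = -36/7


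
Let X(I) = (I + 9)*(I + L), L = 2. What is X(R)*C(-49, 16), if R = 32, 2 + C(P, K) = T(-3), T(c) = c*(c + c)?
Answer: 22304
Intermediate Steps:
T(c) = 2*c² (T(c) = c*(2*c) = 2*c²)
C(P, K) = 16 (C(P, K) = -2 + 2*(-3)² = -2 + 2*9 = -2 + 18 = 16)
X(I) = (2 + I)*(9 + I) (X(I) = (I + 9)*(I + 2) = (9 + I)*(2 + I) = (2 + I)*(9 + I))
X(R)*C(-49, 16) = (18 + 32² + 11*32)*16 = (18 + 1024 + 352)*16 = 1394*16 = 22304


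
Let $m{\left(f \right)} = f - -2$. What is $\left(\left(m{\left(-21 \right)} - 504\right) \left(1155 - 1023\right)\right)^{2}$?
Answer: $4765969296$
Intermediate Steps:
$m{\left(f \right)} = 2 + f$ ($m{\left(f \right)} = f + 2 = 2 + f$)
$\left(\left(m{\left(-21 \right)} - 504\right) \left(1155 - 1023\right)\right)^{2} = \left(\left(\left(2 - 21\right) - 504\right) \left(1155 - 1023\right)\right)^{2} = \left(\left(-19 - 504\right) 132\right)^{2} = \left(\left(-523\right) 132\right)^{2} = \left(-69036\right)^{2} = 4765969296$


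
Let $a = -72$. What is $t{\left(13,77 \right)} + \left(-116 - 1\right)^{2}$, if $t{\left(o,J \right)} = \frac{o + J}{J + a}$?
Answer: $13707$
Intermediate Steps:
$t{\left(o,J \right)} = \frac{J + o}{-72 + J}$ ($t{\left(o,J \right)} = \frac{o + J}{J - 72} = \frac{J + o}{-72 + J}$)
$t{\left(13,77 \right)} + \left(-116 - 1\right)^{2} = \frac{77 + 13}{-72 + 77} + \left(-116 - 1\right)^{2} = \frac{1}{5} \cdot 90 + \left(-117\right)^{2} = \frac{1}{5} \cdot 90 + 13689 = 18 + 13689 = 13707$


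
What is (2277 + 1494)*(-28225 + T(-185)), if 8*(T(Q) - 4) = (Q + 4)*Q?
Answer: -725099193/8 ≈ -9.0637e+7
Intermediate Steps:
T(Q) = 4 + Q*(4 + Q)/8 (T(Q) = 4 + ((Q + 4)*Q)/8 = 4 + ((4 + Q)*Q)/8 = 4 + (Q*(4 + Q))/8 = 4 + Q*(4 + Q)/8)
(2277 + 1494)*(-28225 + T(-185)) = (2277 + 1494)*(-28225 + (4 + (½)*(-185) + (⅛)*(-185)²)) = 3771*(-28225 + (4 - 185/2 + (⅛)*34225)) = 3771*(-28225 + (4 - 185/2 + 34225/8)) = 3771*(-28225 + 33517/8) = 3771*(-192283/8) = -725099193/8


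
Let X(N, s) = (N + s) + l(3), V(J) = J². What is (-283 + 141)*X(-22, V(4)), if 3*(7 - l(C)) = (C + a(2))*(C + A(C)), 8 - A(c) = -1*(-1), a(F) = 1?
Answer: 5254/3 ≈ 1751.3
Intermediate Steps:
A(c) = 7 (A(c) = 8 - (-1)*(-1) = 8 - 1*1 = 8 - 1 = 7)
l(C) = 7 - (1 + C)*(7 + C)/3 (l(C) = 7 - (C + 1)*(C + 7)/3 = 7 - (1 + C)*(7 + C)/3)
X(N, s) = -19/3 + N + s (X(N, s) = (N + s) + (14/3 - 8/3*3 - ⅓*3²) = (N + s) + (14/3 - 8 - ⅓*9) = (N + s) + (14/3 - 8 - 3) = (N + s) - 19/3 = -19/3 + N + s)
(-283 + 141)*X(-22, V(4)) = (-283 + 141)*(-19/3 - 22 + 4²) = -142*(-19/3 - 22 + 16) = -142*(-37/3) = 5254/3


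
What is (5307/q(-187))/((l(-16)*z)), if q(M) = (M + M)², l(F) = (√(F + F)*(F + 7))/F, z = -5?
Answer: 1769*I*√2/1049070 ≈ 0.0023847*I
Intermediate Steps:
l(F) = √2*(7 + F)/√F (l(F) = (√(2*F)*(7 + F))/F = ((√2*√F)*(7 + F))/F = (√2*√F*(7 + F))/F = √2*(7 + F)/√F)
q(M) = 4*M² (q(M) = (2*M)² = 4*M²)
(5307/q(-187))/((l(-16)*z)) = (5307/((4*(-187)²)))/(((√2*(7 - 16)/√(-16))*(-5))) = (5307/((4*34969)))/(((√2*(-I/4)*(-9))*(-5))) = (5307/139876)/(((9*I*√2/4)*(-5))) = (5307*(1/139876))/((-45*I*√2/4)) = 5307*(2*I*√2/45)/139876 = 1769*I*√2/1049070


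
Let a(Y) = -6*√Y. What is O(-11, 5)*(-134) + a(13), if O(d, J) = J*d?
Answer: 7370 - 6*√13 ≈ 7348.4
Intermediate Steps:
O(-11, 5)*(-134) + a(13) = (5*(-11))*(-134) - 6*√13 = -55*(-134) - 6*√13 = 7370 - 6*√13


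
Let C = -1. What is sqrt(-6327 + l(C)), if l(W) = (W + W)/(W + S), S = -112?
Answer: I*sqrt(80789237)/113 ≈ 79.542*I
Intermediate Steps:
l(W) = 2*W/(-112 + W) (l(W) = (W + W)/(W - 112) = (2*W)/(-112 + W) = 2*W/(-112 + W))
sqrt(-6327 + l(C)) = sqrt(-6327 + 2*(-1)/(-112 - 1)) = sqrt(-6327 + 2*(-1)/(-113)) = sqrt(-6327 + 2*(-1)*(-1/113)) = sqrt(-6327 + 2/113) = sqrt(-714949/113) = I*sqrt(80789237)/113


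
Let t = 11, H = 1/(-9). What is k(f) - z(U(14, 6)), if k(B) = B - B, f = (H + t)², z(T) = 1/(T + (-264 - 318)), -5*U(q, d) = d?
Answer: 5/2916 ≈ 0.0017147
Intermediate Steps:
U(q, d) = -d/5
H = -⅑ ≈ -0.11111
z(T) = 1/(-582 + T) (z(T) = 1/(T - 582) = 1/(-582 + T))
f = 9604/81 (f = (-⅑ + 11)² = (98/9)² = 9604/81 ≈ 118.57)
k(B) = 0
k(f) - z(U(14, 6)) = 0 - 1/(-582 - ⅕*6) = 0 - 1/(-582 - 6/5) = 0 - 1/(-2916/5) = 0 - 1*(-5/2916) = 0 + 5/2916 = 5/2916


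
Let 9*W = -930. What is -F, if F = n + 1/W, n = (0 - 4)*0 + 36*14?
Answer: -156237/310 ≈ -503.99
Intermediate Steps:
W = -310/3 (W = (⅑)*(-930) = -310/3 ≈ -103.33)
n = 504 (n = -4*0 + 504 = 0 + 504 = 504)
F = 156237/310 (F = 504 + 1/(-310/3) = 504 - 3/310 = 156237/310 ≈ 503.99)
-F = -1*156237/310 = -156237/310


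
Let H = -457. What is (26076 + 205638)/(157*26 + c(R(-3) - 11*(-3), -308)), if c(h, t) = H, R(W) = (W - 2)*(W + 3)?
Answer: 231714/3625 ≈ 63.921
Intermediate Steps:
R(W) = (-2 + W)*(3 + W)
c(h, t) = -457
(26076 + 205638)/(157*26 + c(R(-3) - 11*(-3), -308)) = (26076 + 205638)/(157*26 - 457) = 231714/(4082 - 457) = 231714/3625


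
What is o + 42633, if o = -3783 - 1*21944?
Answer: 16906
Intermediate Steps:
o = -25727 (o = -3783 - 21944 = -25727)
o + 42633 = -25727 + 42633 = 16906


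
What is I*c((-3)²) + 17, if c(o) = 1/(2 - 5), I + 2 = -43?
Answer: 32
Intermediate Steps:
I = -45 (I = -2 - 43 = -45)
c(o) = -⅓ (c(o) = 1/(-3) = -⅓)
I*c((-3)²) + 17 = -45*(-⅓) + 17 = 15 + 17 = 32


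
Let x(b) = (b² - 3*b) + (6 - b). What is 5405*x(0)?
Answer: 32430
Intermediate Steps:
x(b) = 6 + b² - 4*b
5405*x(0) = 5405*(6 + 0² - 4*0) = 5405*(6 + 0 + 0) = 5405*6 = 32430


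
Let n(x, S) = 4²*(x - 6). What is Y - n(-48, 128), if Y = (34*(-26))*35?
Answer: -30076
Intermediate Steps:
n(x, S) = -96 + 16*x (n(x, S) = 16*(-6 + x) = -96 + 16*x)
Y = -30940 (Y = -884*35 = -30940)
Y - n(-48, 128) = -30940 - (-96 + 16*(-48)) = -30940 - (-96 - 768) = -30940 - 1*(-864) = -30940 + 864 = -30076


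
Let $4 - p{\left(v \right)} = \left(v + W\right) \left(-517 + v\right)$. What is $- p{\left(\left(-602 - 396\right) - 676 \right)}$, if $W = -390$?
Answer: $4522220$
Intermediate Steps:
$p{\left(v \right)} = 4 - \left(-517 + v\right) \left(-390 + v\right)$ ($p{\left(v \right)} = 4 - \left(v - 390\right) \left(-517 + v\right) = 4 - \left(-390 + v\right) \left(-517 + v\right) = 4 - \left(-517 + v\right) \left(-390 + v\right)$)
$- p{\left(\left(-602 - 396\right) - 676 \right)} = - (-201626 - \left(\left(-602 - 396\right) - 676\right)^{2} + 907 \left(\left(-602 - 396\right) - 676\right)) = - (-201626 - \left(-998 - 676\right)^{2} + 907 \left(-998 - 676\right)) = - (-201626 - \left(-1674\right)^{2} + 907 \left(-1674\right)) = - (-201626 - 2802276 - 1518318) = \left(-1\right) \left(-4522220\right) = 4522220$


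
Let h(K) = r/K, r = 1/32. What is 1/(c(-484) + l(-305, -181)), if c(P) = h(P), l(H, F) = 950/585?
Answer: 1812096/2942603 ≈ 0.61581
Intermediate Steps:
r = 1/32 ≈ 0.031250
l(H, F) = 190/117 (l(H, F) = 950*(1/585) = 190/117)
h(K) = 1/(32*K)
c(P) = 1/(32*P)
1/(c(-484) + l(-305, -181)) = 1/((1/32)/(-484) + 190/117) = 1/((1/32)*(-1/484) + 190/117) = 1/(-1/15488 + 190/117) = 1/(2942603/1812096) = 1812096/2942603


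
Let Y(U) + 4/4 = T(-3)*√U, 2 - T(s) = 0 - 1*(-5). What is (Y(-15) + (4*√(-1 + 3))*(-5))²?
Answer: (1 + 20*√2 + 3*I*√15)² ≈ 722.57 + 680.5*I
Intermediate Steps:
T(s) = -3 (T(s) = 2 - (0 - 1*(-5)) = 2 - (0 + 5) = 2 - 1*5 = 2 - 5 = -3)
Y(U) = -1 - 3*√U
(Y(-15) + (4*√(-1 + 3))*(-5))² = ((-1 - 3*I*√15) + (4*√(-1 + 3))*(-5))² = ((-1 - 3*I*√15) + (4*√2)*(-5))² = ((-1 - 3*I*√15) - 20*√2)² = (-1 - 20*√2 - 3*I*√15)²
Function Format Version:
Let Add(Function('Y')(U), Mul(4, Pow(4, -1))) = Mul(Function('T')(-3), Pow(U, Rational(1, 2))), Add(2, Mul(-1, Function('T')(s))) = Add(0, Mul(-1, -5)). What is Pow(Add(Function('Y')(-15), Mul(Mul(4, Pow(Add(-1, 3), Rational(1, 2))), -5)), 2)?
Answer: Pow(Add(1, Mul(20, Pow(2, Rational(1, 2))), Mul(3, I, Pow(15, Rational(1, 2)))), 2) ≈ Add(722.57, Mul(680.50, I))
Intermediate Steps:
Function('T')(s) = -3 (Function('T')(s) = Add(2, Mul(-1, Add(0, Mul(-1, -5)))) = Add(2, Mul(-1, Add(0, 5))) = Add(2, Mul(-1, 5)) = Add(2, -5) = -3)
Function('Y')(U) = Add(-1, Mul(-3, Pow(U, Rational(1, 2))))
Pow(Add(Function('Y')(-15), Mul(Mul(4, Pow(Add(-1, 3), Rational(1, 2))), -5)), 2) = Pow(Add(Add(-1, Mul(-3, Pow(-15, Rational(1, 2)))), Mul(Mul(4, Pow(Add(-1, 3), Rational(1, 2))), -5)), 2) = Pow(Add(Add(-1, Mul(-3, Mul(I, Pow(15, Rational(1, 2))))), Mul(Mul(4, Pow(2, Rational(1, 2))), -5)), 2) = Pow(Add(Add(-1, Mul(-3, I, Pow(15, Rational(1, 2)))), Mul(-20, Pow(2, Rational(1, 2)))), 2) = Pow(Add(-1, Mul(-20, Pow(2, Rational(1, 2))), Mul(-3, I, Pow(15, Rational(1, 2)))), 2)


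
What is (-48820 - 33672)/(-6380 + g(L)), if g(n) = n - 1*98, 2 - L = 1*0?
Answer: 20623/1619 ≈ 12.738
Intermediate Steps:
L = 2 (L = 2 - 0 = 2 - 1*0 = 2 + 0 = 2)
g(n) = -98 + n (g(n) = n - 98 = -98 + n)
(-48820 - 33672)/(-6380 + g(L)) = (-48820 - 33672)/(-6380 + (-98 + 2)) = -82492/(-6380 - 96) = -82492/(-6476) = -82492*(-1/6476) = 20623/1619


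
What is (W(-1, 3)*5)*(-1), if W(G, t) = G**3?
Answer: 5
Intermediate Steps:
(W(-1, 3)*5)*(-1) = ((-1)**3*5)*(-1) = -1*5*(-1) = -5*(-1) = 5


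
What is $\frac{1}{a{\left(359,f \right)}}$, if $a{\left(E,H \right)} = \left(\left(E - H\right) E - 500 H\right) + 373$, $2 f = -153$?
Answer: $\frac{2}{389935} \approx 5.1291 \cdot 10^{-6}$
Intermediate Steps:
$f = - \frac{153}{2}$ ($f = \frac{1}{2} \left(-153\right) = - \frac{153}{2} \approx -76.5$)
$a{\left(E,H \right)} = 373 - 500 H + E \left(E - H\right)$ ($a{\left(E,H \right)} = \left(E \left(E - H\right) - 500 H\right) + 373 = \left(- 500 H + E \left(E - H\right)\right) + 373 = 373 - 500 H + E \left(E - H\right)$)
$\frac{1}{a{\left(359,f \right)}} = \frac{1}{373 + 359^{2} - -38250 - 359 \left(- \frac{153}{2}\right)} = \frac{1}{373 + 128881 + 38250 + \frac{54927}{2}} = \frac{1}{\frac{389935}{2}} = \frac{2}{389935}$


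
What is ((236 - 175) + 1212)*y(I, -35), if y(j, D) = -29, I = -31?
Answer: -36917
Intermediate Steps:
((236 - 175) + 1212)*y(I, -35) = ((236 - 175) + 1212)*(-29) = (61 + 1212)*(-29) = 1273*(-29) = -36917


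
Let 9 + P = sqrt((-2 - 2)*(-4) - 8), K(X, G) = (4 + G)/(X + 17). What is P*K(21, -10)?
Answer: 27/19 - 6*sqrt(2)/19 ≈ 0.97446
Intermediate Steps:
K(X, G) = (4 + G)/(17 + X)
P = -9 + 2*sqrt(2) (P = -9 + sqrt((-2 - 2)*(-4) - 8) = -9 + sqrt(-4*(-4) - 8) = -9 + sqrt(16 - 8) = -9 + sqrt(8) = -9 + 2*sqrt(2) ≈ -6.1716)
P*K(21, -10) = (-9 + 2*sqrt(2))*((4 - 10)/(17 + 21)) = (-9 + 2*sqrt(2))*(-6/38) = (-9 + 2*sqrt(2))*((1/38)*(-6)) = (-9 + 2*sqrt(2))*(-3/19) = 27/19 - 6*sqrt(2)/19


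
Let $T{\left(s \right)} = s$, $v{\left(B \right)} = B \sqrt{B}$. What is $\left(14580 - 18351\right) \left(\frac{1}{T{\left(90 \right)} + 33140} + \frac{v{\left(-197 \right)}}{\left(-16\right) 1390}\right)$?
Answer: $- \frac{3771}{33230} - \frac{742887 i \sqrt{197}}{22240} \approx -0.11348 - 468.84 i$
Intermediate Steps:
$v{\left(B \right)} = B^{\frac{3}{2}}$
$\left(14580 - 18351\right) \left(\frac{1}{T{\left(90 \right)} + 33140} + \frac{v{\left(-197 \right)}}{\left(-16\right) 1390}\right) = \left(14580 - 18351\right) \left(\frac{1}{90 + 33140} + \frac{\left(-197\right)^{\frac{3}{2}}}{\left(-16\right) 1390}\right) = - 3771 \left(\frac{1}{33230} + \frac{\left(-197\right) i \sqrt{197}}{-22240}\right) = - 3771 \left(\frac{1}{33230} + - 197 i \sqrt{197} \left(- \frac{1}{22240}\right)\right) = - 3771 \left(\frac{1}{33230} + \frac{197 i \sqrt{197}}{22240}\right) = - \frac{3771}{33230} - \frac{742887 i \sqrt{197}}{22240}$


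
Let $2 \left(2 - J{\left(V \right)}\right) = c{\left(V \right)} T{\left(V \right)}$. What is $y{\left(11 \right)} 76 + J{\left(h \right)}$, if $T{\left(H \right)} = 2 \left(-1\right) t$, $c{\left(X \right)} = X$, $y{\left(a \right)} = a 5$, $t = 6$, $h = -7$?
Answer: $4140$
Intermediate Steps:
$y{\left(a \right)} = 5 a$
$T{\left(H \right)} = -12$ ($T{\left(H \right)} = 2 \left(-1\right) 6 = \left(-2\right) 6 = -12$)
$J{\left(V \right)} = 2 + 6 V$ ($J{\left(V \right)} = 2 - \frac{V \left(-12\right)}{2} = 2 - \frac{\left(-12\right) V}{2} = 2 + 6 V$)
$y{\left(11 \right)} 76 + J{\left(h \right)} = 5 \cdot 11 \cdot 76 + \left(2 + 6 \left(-7\right)\right) = 55 \cdot 76 + \left(2 - 42\right) = 4180 - 40 = 4140$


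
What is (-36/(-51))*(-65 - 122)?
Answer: -132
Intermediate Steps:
(-36/(-51))*(-65 - 122) = -36*(-1/51)*(-187) = (12/17)*(-187) = -132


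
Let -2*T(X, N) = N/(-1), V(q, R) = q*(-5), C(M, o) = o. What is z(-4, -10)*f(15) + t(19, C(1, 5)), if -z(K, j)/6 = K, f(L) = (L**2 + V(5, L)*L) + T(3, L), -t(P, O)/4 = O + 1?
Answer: -3444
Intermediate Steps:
V(q, R) = -5*q
T(X, N) = N/2 (T(X, N) = -N/(2*(-1)) = -N*(-1)/2 = -(-1)*N/2 = N/2)
t(P, O) = -4 - 4*O (t(P, O) = -4*(O + 1) = -4*(1 + O) = -4 - 4*O)
f(L) = L**2 - 49*L/2 (f(L) = (L**2 + (-5*5)*L) + L/2 = (L**2 - 25*L) + L/2 = L**2 - 49*L/2)
z(K, j) = -6*K
z(-4, -10)*f(15) + t(19, C(1, 5)) = (-6*(-4))*((1/2)*15*(-49 + 2*15)) + (-4 - 4*5) = 24*((1/2)*15*(-49 + 30)) + (-4 - 20) = 24*((1/2)*15*(-19)) - 24 = 24*(-285/2) - 24 = -3420 - 24 = -3444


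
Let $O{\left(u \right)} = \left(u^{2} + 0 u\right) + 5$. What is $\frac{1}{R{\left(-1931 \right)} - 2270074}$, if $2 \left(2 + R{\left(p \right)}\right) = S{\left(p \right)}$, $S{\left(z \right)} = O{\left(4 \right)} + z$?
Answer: $- \frac{1}{2271031} \approx -4.4033 \cdot 10^{-7}$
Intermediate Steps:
$O{\left(u \right)} = 5 + u^{2}$ ($O{\left(u \right)} = \left(u^{2} + 0\right) + 5 = u^{2} + 5 = 5 + u^{2}$)
$S{\left(z \right)} = 21 + z$ ($S{\left(z \right)} = \left(5 + 4^{2}\right) + z = \left(5 + 16\right) + z = 21 + z$)
$R{\left(p \right)} = \frac{17}{2} + \frac{p}{2}$ ($R{\left(p \right)} = -2 + \frac{21 + p}{2} = -2 + \left(\frac{21}{2} + \frac{p}{2}\right) = \frac{17}{2} + \frac{p}{2}$)
$\frac{1}{R{\left(-1931 \right)} - 2270074} = \frac{1}{\left(\frac{17}{2} + \frac{1}{2} \left(-1931\right)\right) - 2270074} = \frac{1}{\left(\frac{17}{2} - \frac{1931}{2}\right) - 2270074} = \frac{1}{-957 - 2270074} = \frac{1}{-2271031} = - \frac{1}{2271031}$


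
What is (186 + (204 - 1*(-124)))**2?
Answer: 264196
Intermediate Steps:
(186 + (204 - 1*(-124)))**2 = (186 + (204 + 124))**2 = (186 + 328)**2 = 514**2 = 264196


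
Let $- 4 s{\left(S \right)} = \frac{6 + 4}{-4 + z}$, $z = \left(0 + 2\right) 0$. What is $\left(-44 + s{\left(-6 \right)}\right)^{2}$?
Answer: $\frac{120409}{64} \approx 1881.4$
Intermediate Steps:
$z = 0$ ($z = 2 \cdot 0 = 0$)
$s{\left(S \right)} = \frac{5}{8}$ ($s{\left(S \right)} = - \frac{\left(6 + 4\right) \frac{1}{-4 + 0}}{4} = - \frac{10 \frac{1}{-4}}{4} = - \frac{10 \left(- \frac{1}{4}\right)}{4} = \left(- \frac{1}{4}\right) \left(- \frac{5}{2}\right) = \frac{5}{8}$)
$\left(-44 + s{\left(-6 \right)}\right)^{2} = \left(-44 + \frac{5}{8}\right)^{2} = \left(- \frac{347}{8}\right)^{2} = \frac{120409}{64}$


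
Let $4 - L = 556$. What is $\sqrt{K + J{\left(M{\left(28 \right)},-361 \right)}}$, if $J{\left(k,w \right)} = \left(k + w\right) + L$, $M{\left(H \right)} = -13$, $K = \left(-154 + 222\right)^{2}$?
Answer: $43 \sqrt{2} \approx 60.811$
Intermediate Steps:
$K = 4624$ ($K = 68^{2} = 4624$)
$L = -552$ ($L = 4 - 556 = -552$)
$J{\left(k,w \right)} = -552 + k + w$ ($J{\left(k,w \right)} = \left(k + w\right) - 552 = -552 + k + w$)
$\sqrt{K + J{\left(M{\left(28 \right)},-361 \right)}} = \sqrt{4624 - 926} = \sqrt{3698} = 43 \sqrt{2}$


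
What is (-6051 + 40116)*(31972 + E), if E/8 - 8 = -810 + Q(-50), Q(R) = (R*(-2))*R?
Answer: -492034860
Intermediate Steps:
Q(R) = -2*R² (Q(R) = (-2*R)*R = -2*R²)
E = -46416 (E = 64 + 8*(-810 - 2*(-50)²) = 64 + 8*(-810 - 2*2500) = 64 + 8*(-810 - 5000) = 64 + 8*(-5810) = 64 - 46480 = -46416)
(-6051 + 40116)*(31972 + E) = (-6051 + 40116)*(31972 - 46416) = 34065*(-14444) = -492034860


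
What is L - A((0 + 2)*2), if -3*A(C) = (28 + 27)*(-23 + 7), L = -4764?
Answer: -15172/3 ≈ -5057.3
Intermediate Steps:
A(C) = 880/3 (A(C) = -(28 + 27)*(-23 + 7)/3 = -55*(-16)/3 = -1/3*(-880) = 880/3)
L - A((0 + 2)*2) = -4764 - 1*880/3 = -4764 - 880/3 = -15172/3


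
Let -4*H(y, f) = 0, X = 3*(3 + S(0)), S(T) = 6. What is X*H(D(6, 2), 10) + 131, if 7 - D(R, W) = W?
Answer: 131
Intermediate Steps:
X = 27 (X = 3*(3 + 6) = 3*9 = 27)
D(R, W) = 7 - W
H(y, f) = 0 (H(y, f) = -1/4*0 = 0)
X*H(D(6, 2), 10) + 131 = 27*0 + 131 = 0 + 131 = 131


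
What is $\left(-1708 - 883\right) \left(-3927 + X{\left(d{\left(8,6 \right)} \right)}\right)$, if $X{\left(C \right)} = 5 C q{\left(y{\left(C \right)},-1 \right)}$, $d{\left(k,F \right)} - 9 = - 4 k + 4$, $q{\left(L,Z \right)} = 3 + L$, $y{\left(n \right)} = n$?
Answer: $6236537$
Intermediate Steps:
$d{\left(k,F \right)} = 13 - 4 k$ ($d{\left(k,F \right)} = 9 - \left(-4 + 4 k\right) = 13 - 4 k$)
$X{\left(C \right)} = 5 C \left(3 + C\right)$
$\left(-1708 - 883\right) \left(-3927 + X{\left(d{\left(8,6 \right)} \right)}\right) = \left(-1708 - 883\right) \left(-3927 + 5 \left(13 - 32\right) \left(3 + \left(13 - 32\right)\right)\right) = - 2591 \left(-3927 + 5 \left(13 - 32\right) \left(3 + \left(13 - 32\right)\right)\right) = - 2591 \left(-3927 + 5 \left(-19\right) \left(3 - 19\right)\right) = - 2591 \left(-3927 + 5 \left(-19\right) \left(-16\right)\right) = - 2591 \left(-3927 + 1520\right) = \left(-2591\right) \left(-2407\right) = 6236537$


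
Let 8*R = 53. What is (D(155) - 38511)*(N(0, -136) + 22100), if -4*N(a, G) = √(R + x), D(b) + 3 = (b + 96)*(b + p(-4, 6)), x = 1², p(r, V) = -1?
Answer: 3094000 - 35*√122/4 ≈ 3.0939e+6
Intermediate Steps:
R = 53/8 (R = (⅛)*53 = 53/8 ≈ 6.6250)
x = 1
D(b) = -3 + (-1 + b)*(96 + b) (D(b) = -3 + (b + 96)*(b - 1) = -3 + (96 + b)*(-1 + b) = -3 + (-1 + b)*(96 + b))
N(a, G) = -√122/16 (N(a, G) = -√(53/8 + 1)/4 = -√122/16)
(D(155) - 38511)*(N(0, -136) + 22100) = ((-99 + 155² + 95*155) - 38511)*(-√122/16 + 22100) = ((-99 + 24025 + 14725) - 38511)*(22100 - √122/16) = (38651 - 38511)*(22100 - √122/16) = 140*(22100 - √122/16) = 3094000 - 35*√122/4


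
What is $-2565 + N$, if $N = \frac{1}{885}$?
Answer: $- \frac{2270024}{885} \approx -2565.0$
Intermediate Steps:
$N = \frac{1}{885} \approx 0.0011299$
$-2565 + N = -2565 + \frac{1}{885} = - \frac{2270024}{885}$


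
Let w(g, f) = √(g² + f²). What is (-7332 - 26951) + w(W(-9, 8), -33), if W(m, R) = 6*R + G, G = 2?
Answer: -34283 + √3589 ≈ -34223.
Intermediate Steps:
W(m, R) = 2 + 6*R (W(m, R) = 6*R + 2 = 2 + 6*R)
w(g, f) = √(f² + g²)
(-7332 - 26951) + w(W(-9, 8), -33) = (-7332 - 26951) + √((-33)² + (2 + 6*8)²) = -34283 + √(1089 + (2 + 48)²) = -34283 + √(1089 + 50²) = -34283 + √(1089 + 2500) = -34283 + √3589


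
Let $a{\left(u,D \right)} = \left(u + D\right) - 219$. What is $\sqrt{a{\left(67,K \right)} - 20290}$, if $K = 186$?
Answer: $4 i \sqrt{1266} \approx 142.32 i$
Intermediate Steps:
$a{\left(u,D \right)} = -219 + D + u$ ($a{\left(u,D \right)} = \left(D + u\right) - 219 = -219 + D + u$)
$\sqrt{a{\left(67,K \right)} - 20290} = \sqrt{\left(-219 + 186 + 67\right) - 20290} = \sqrt{34 - 20290} = \sqrt{-20256} = 4 i \sqrt{1266}$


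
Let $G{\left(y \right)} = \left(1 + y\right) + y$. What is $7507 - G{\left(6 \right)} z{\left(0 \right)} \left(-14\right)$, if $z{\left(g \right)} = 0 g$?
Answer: $7507$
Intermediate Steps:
$G{\left(y \right)} = 1 + 2 y$
$z{\left(g \right)} = 0$
$7507 - G{\left(6 \right)} z{\left(0 \right)} \left(-14\right) = 7507 - \left(1 + 2 \cdot 6\right) 0 \left(-14\right) = 7507 - \left(1 + 12\right) 0 \left(-14\right) = 7507 - 13 \cdot 0 \left(-14\right) = 7507 - 0 \left(-14\right) = 7507 - 0 = 7507 + 0 = 7507$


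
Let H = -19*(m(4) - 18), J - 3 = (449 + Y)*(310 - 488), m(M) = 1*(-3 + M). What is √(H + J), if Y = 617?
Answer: I*√189422 ≈ 435.23*I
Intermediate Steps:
m(M) = -3 + M
J = -189745 (J = 3 + (449 + 617)*(310 - 488) = 3 + 1066*(-178) = 3 - 189748 = -189745)
H = 323 (H = -19*((-3 + 4) - 18) = -19*(1 - 18) = -19*(-17) = 323)
√(H + J) = √(323 - 189745) = √(-189422) = I*√189422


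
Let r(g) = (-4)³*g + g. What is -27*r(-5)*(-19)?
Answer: 161595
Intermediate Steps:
r(g) = -63*g (r(g) = -64*g + g = -63*g)
-27*r(-5)*(-19) = -(-1701)*(-5)*(-19) = -27*315*(-19) = -8505*(-19) = 161595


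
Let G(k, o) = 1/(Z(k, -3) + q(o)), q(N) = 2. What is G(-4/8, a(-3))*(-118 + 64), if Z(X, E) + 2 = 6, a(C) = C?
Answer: -9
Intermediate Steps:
Z(X, E) = 4 (Z(X, E) = -2 + 6 = 4)
G(k, o) = 1/6 (G(k, o) = 1/(4 + 2) = 1/6)
G(-4/8, a(-3))*(-118 + 64) = (-118 + 64)/6 = (1/6)*(-54) = -9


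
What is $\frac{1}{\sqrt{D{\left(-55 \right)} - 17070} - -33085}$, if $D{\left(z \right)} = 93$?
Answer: $\frac{33085}{1094634202} - \frac{i \sqrt{16977}}{1094634202} \approx 3.0225 \cdot 10^{-5} - 1.1903 \cdot 10^{-7} i$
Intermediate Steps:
$\frac{1}{\sqrt{D{\left(-55 \right)} - 17070} - -33085} = \frac{1}{\sqrt{93 - 17070} - -33085} = \frac{1}{\sqrt{-16977} + 33085} = \frac{1}{i \sqrt{16977} + 33085} = \frac{1}{33085 + i \sqrt{16977}}$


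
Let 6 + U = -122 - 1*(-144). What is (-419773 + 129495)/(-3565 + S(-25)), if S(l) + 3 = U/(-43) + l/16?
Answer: 199711264/2456115 ≈ 81.312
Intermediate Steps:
U = 16 (U = -6 + (-122 - 1*(-144)) = -6 + (-122 + 144) = -6 + 22 = 16)
S(l) = -145/43 + l/16 (S(l) = -3 + (16/(-43) + l/16) = -3 + (16*(-1/43) + l*(1/16)) = -3 + (-16/43 + l/16) = -145/43 + l/16)
(-419773 + 129495)/(-3565 + S(-25)) = (-419773 + 129495)/(-3565 + (-145/43 + (1/16)*(-25))) = -290278/(-3565 + (-145/43 - 25/16)) = -290278/(-3565 - 3395/688) = -290278/(-2456115/688) = -290278*(-688/2456115) = 199711264/2456115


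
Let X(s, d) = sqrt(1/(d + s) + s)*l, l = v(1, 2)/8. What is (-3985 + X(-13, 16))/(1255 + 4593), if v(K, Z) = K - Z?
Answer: -3985/5848 - I*sqrt(114)/140352 ≈ -0.68143 - 7.6074e-5*I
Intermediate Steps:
l = -1/8 (l = (1 - 1*2)/8 = (1 - 2)*(1/8) = -1*1/8 = -1/8 ≈ -0.12500)
X(s, d) = -sqrt(s + 1/(d + s))/8 (X(s, d) = sqrt(1/(d + s) + s)*(-1/8) = sqrt(s + 1/(d + s))*(-1/8) = -sqrt(s + 1/(d + s))/8)
(-3985 + X(-13, 16))/(1255 + 4593) = (-3985 - sqrt(1 - 13*(16 - 13))/sqrt(16 - 13)/8)/(1255 + 4593) = (-3985 - sqrt(3)*sqrt(1 - 13*3)/3/8)/5848 = (-3985 - sqrt(3)*sqrt(1 - 39)/3/8)*(1/5848) = (-3985 - I*sqrt(114)/3/8)*(1/5848) = (-3985 - I*sqrt(114)/24)*(1/5848) = -3985/5848 - I*sqrt(114)/140352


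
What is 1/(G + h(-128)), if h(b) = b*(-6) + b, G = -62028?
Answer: -1/61388 ≈ -1.6290e-5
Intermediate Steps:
h(b) = -5*b (h(b) = -6*b + b = -5*b)
1/(G + h(-128)) = 1/(-62028 - 5*(-128)) = 1/(-62028 + 640) = 1/(-61388) = -1/61388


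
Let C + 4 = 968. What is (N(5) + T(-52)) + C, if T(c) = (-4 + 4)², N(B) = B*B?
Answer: 989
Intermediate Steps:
C = 964 (C = -4 + 968 = 964)
N(B) = B²
T(c) = 0 (T(c) = 0² = 0)
(N(5) + T(-52)) + C = (5² + 0) + 964 = (25 + 0) + 964 = 25 + 964 = 989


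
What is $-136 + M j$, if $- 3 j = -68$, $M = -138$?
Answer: $-3264$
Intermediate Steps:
$j = \frac{68}{3}$ ($j = \left(- \frac{1}{3}\right) \left(-68\right) = \frac{68}{3} \approx 22.667$)
$-136 + M j = -136 - 3128 = -3264$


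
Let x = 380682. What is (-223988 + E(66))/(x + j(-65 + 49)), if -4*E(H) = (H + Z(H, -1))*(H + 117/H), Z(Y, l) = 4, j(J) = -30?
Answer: -9907657/16748688 ≈ -0.59155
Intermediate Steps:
E(H) = -(4 + H)*(H + 117/H)/4 (E(H) = -(H + 4)*(H + 117/H)/4 = -(4 + H)*(H + 117/H)/4)
(-223988 + E(66))/(x + j(-65 + 49)) = (-223988 + (-117/4 - 1*66 - 117/66 - 1/4*66**2))/(380682 - 30) = (-223988 + (-117/4 - 66 - 117*1/66 - 1/4*4356))/380652 = (-223988 + (-117/4 - 66 - 39/22 - 1089))*(1/380652) = (-223988 - 52185/44)*(1/380652) = -9907657/44*1/380652 = -9907657/16748688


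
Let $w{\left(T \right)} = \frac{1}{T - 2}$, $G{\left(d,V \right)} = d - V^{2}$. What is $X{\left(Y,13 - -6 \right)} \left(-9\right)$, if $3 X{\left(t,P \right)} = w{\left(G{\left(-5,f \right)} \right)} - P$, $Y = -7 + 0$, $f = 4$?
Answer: $\frac{1314}{23} \approx 57.13$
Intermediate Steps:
$w{\left(T \right)} = \frac{1}{-2 + T}$
$Y = -7$
$X{\left(t,P \right)} = - \frac{1}{69} - \frac{P}{3}$ ($X{\left(t,P \right)} = \frac{\frac{1}{-2 - 21} - P}{3} = \frac{\frac{1}{-23} - P}{3} = \frac{- \frac{1}{23} - P}{3} = - \frac{1}{69} - \frac{P}{3}$)
$X{\left(Y,13 - -6 \right)} \left(-9\right) = \left(- \frac{1}{69} - \frac{13 - -6}{3}\right) \left(-9\right) = \left(- \frac{1}{69} - \frac{13 + 6}{3}\right) \left(-9\right) = \left(- \frac{1}{69} - \frac{19}{3}\right) \left(-9\right) = \left(- \frac{146}{23}\right) \left(-9\right) = \frac{1314}{23}$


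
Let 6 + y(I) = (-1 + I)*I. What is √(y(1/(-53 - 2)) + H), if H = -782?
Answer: 2*I*√595911/55 ≈ 28.071*I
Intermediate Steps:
y(I) = -6 + I*(-1 + I) (y(I) = -6 + (-1 + I)*I = -6 + I*(-1 + I))
√(y(1/(-53 - 2)) + H) = √((-6 + (1/(-53 - 2))² - 1/(-53 - 2)) - 782) = √((-6 + (1/(-55))² - 1/(-55)) - 782) = √((-6 + (-1/55)² - 1*(-1/55)) - 782) = √((-6 + 1/3025 + 1/55) - 782) = √(-18094/3025 - 782) = √(-2383644/3025) = 2*I*√595911/55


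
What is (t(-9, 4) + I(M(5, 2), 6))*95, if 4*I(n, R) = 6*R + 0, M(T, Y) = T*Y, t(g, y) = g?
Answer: 0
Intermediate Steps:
I(n, R) = 3*R/2 (I(n, R) = (6*R + 0)/4 = (6*R)/4 = 3*R/2)
(t(-9, 4) + I(M(5, 2), 6))*95 = (-9 + (3/2)*6)*95 = (-9 + 9)*95 = 0*95 = 0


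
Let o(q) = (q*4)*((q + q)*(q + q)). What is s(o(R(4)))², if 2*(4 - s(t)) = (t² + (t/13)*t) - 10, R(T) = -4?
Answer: 53874352207225/169 ≈ 3.1878e+11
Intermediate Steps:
o(q) = 16*q³ (o(q) = (4*q)*((2*q)*(2*q)) = (4*q)*(4*q²) = 16*q³)
s(t) = 9 - 7*t²/13 (s(t) = 4 - ((t² + (t/13)*t) - 10)/2 = 4 - ((t² + t²/13) - 10)/2 = 4 - (14*t²/13 - 10)/2 = 4 - (-10 + 14*t²/13)/2 = 4 + (5 - 7*t²/13) = 9 - 7*t²/13)
s(o(R(4)))² = (9 - 7*(16*(-4)³)²/13)² = (9 - 7*(16*(-64))²/13)² = (9 - 7/13*(-1024)²)² = (9 - 7/13*1048576)² = (9 - 7340032/13)² = (-7339915/13)² = 53874352207225/169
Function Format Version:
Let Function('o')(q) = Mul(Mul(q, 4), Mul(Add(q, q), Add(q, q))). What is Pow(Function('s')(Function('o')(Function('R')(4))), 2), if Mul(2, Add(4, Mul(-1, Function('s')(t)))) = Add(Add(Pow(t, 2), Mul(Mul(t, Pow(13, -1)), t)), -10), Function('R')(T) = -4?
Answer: Rational(53874352207225, 169) ≈ 3.1878e+11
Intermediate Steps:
Function('o')(q) = Mul(16, Pow(q, 3)) (Function('o')(q) = Mul(Mul(4, q), Mul(Mul(2, q), Mul(2, q))) = Mul(Mul(4, q), Mul(4, Pow(q, 2))) = Mul(16, Pow(q, 3)))
Function('s')(t) = Add(9, Mul(Rational(-7, 13), Pow(t, 2))) (Function('s')(t) = Add(4, Mul(Rational(-1, 2), Add(Add(Pow(t, 2), Mul(Mul(t, Pow(13, -1)), t)), -10))) = Add(4, Mul(Rational(-1, 2), Add(Add(Pow(t, 2), Mul(Mul(t, Rational(1, 13)), t)), -10))) = Add(4, Mul(Rational(-1, 2), Add(Add(Pow(t, 2), Mul(Mul(Rational(1, 13), t), t)), -10))) = Add(4, Mul(Rational(-1, 2), Add(Add(Pow(t, 2), Mul(Rational(1, 13), Pow(t, 2))), -10))) = Add(4, Mul(Rational(-1, 2), Add(Mul(Rational(14, 13), Pow(t, 2)), -10))) = Add(4, Mul(Rational(-1, 2), Add(-10, Mul(Rational(14, 13), Pow(t, 2))))) = Add(4, Add(5, Mul(Rational(-7, 13), Pow(t, 2)))) = Add(9, Mul(Rational(-7, 13), Pow(t, 2))))
Pow(Function('s')(Function('o')(Function('R')(4))), 2) = Pow(Add(9, Mul(Rational(-7, 13), Pow(Mul(16, Pow(-4, 3)), 2))), 2) = Pow(Add(9, Mul(Rational(-7, 13), Pow(Mul(16, -64), 2))), 2) = Pow(Add(9, Mul(Rational(-7, 13), Pow(-1024, 2))), 2) = Pow(Add(9, Mul(Rational(-7, 13), 1048576)), 2) = Pow(Add(9, Rational(-7340032, 13)), 2) = Pow(Rational(-7339915, 13), 2) = Rational(53874352207225, 169)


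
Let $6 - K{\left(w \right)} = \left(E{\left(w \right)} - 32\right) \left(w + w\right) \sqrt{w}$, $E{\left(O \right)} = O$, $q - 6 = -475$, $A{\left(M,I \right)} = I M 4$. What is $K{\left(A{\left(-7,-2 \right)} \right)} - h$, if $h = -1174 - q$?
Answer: $711 - 5376 \sqrt{14} \approx -19404.0$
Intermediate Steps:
$A{\left(M,I \right)} = 4 I M$
$q = -469$ ($q = 6 - 475 = -469$)
$h = -705$ ($h = -1174 - -469 = -1174 + 469 = -705$)
$K{\left(w \right)} = 6 - 2 w^{\frac{3}{2}} \left(-32 + w\right)$ ($K{\left(w \right)} = 6 - \left(w - 32\right) \left(w + w\right) \sqrt{w} = 6 - \left(-32 + w\right) 2 w \sqrt{w} = 6 - 2 w \left(-32 + w\right) \sqrt{w} = 6 - 2 w^{\frac{3}{2}} \left(-32 + w\right)$)
$K{\left(A{\left(-7,-2 \right)} \right)} - h = \left(6 - 2 \left(4 \left(-2\right) \left(-7\right)\right)^{\frac{5}{2}} + 64 \left(4 \left(-2\right) \left(-7\right)\right)^{\frac{3}{2}}\right) - -705 = \left(6 - 2 \cdot 56^{\frac{5}{2}} + 64 \cdot 56^{\frac{3}{2}}\right) + 705 = \left(6 - 2 \cdot 6272 \sqrt{14} + 64 \cdot 112 \sqrt{14}\right) + 705 = \left(6 - 12544 \sqrt{14} + 7168 \sqrt{14}\right) + 705 = \left(6 - 5376 \sqrt{14}\right) + 705 = 711 - 5376 \sqrt{14}$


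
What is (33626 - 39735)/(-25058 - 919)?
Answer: 6109/25977 ≈ 0.23517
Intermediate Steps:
(33626 - 39735)/(-25058 - 919) = -6109/(-25977) = -6109*(-1/25977) = 6109/25977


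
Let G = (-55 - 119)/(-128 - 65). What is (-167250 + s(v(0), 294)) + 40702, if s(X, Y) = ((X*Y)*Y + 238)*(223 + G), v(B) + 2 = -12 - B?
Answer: -52306363222/193 ≈ -2.7102e+8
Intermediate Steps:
v(B) = -14 - B (v(B) = -2 + (-12 - B) = -14 - B)
G = 174/193 (G = -174/(-193) = -174*(-1/193) = 174/193 ≈ 0.90155)
s(X, Y) = 10284694/193 + 43213*X*Y²/193 (s(X, Y) = ((X*Y)*Y + 238)*(223 + 174/193) = (X*Y² + 238)*(43213/193) = (238 + X*Y²)*(43213/193) = 10284694/193 + 43213*X*Y²/193)
(-167250 + s(v(0), 294)) + 40702 = (-167250 + (10284694/193 + (43213/193)*(-14 - 1*0)*294²)) + 40702 = (-167250 + (10284694/193 + (43213/193)*(-14 + 0)*86436)) + 40702 = (-167250 + (10284694/193 + (43213/193)*(-14)*86436)) + 40702 = (-167250 + (10284694/193 - 52292224152/193)) + 40702 = (-167250 - 52281939458/193) + 40702 = -52314218708/193 + 40702 = -52306363222/193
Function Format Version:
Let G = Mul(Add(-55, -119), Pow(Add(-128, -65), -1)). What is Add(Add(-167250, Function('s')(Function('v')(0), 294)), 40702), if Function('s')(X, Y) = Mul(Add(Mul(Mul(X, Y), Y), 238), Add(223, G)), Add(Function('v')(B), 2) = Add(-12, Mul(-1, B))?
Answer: Rational(-52306363222, 193) ≈ -2.7102e+8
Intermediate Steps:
Function('v')(B) = Add(-14, Mul(-1, B)) (Function('v')(B) = Add(-2, Add(-12, Mul(-1, B))) = Add(-14, Mul(-1, B)))
G = Rational(174, 193) (G = Mul(-174, Pow(-193, -1)) = Mul(-174, Rational(-1, 193)) = Rational(174, 193) ≈ 0.90155)
Function('s')(X, Y) = Add(Rational(10284694, 193), Mul(Rational(43213, 193), X, Pow(Y, 2))) (Function('s')(X, Y) = Mul(Add(Mul(Mul(X, Y), Y), 238), Add(223, Rational(174, 193))) = Mul(Add(Mul(X, Pow(Y, 2)), 238), Rational(43213, 193)) = Mul(Add(238, Mul(X, Pow(Y, 2))), Rational(43213, 193)) = Add(Rational(10284694, 193), Mul(Rational(43213, 193), X, Pow(Y, 2))))
Add(Add(-167250, Function('s')(Function('v')(0), 294)), 40702) = Add(Add(-167250, Add(Rational(10284694, 193), Mul(Rational(43213, 193), Add(-14, Mul(-1, 0)), Pow(294, 2)))), 40702) = Add(Add(-167250, Add(Rational(10284694, 193), Mul(Rational(43213, 193), Add(-14, 0), 86436))), 40702) = Add(Add(-167250, Add(Rational(10284694, 193), Mul(Rational(43213, 193), -14, 86436))), 40702) = Add(Add(-167250, Add(Rational(10284694, 193), Rational(-52292224152, 193))), 40702) = Add(Add(-167250, Rational(-52281939458, 193)), 40702) = Add(Rational(-52314218708, 193), 40702) = Rational(-52306363222, 193)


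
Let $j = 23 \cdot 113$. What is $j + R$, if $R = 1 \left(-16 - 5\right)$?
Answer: $2578$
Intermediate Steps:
$R = -21$ ($R = 1 \left(-21\right) = -21$)
$j = 2599$
$j + R = 2599 - 21 = 2578$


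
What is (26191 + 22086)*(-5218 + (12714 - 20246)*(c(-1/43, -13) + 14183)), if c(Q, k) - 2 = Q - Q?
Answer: -5158235142726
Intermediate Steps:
c(Q, k) = 2 (c(Q, k) = 2 + (Q - Q) = 2 + 0 = 2)
(26191 + 22086)*(-5218 + (12714 - 20246)*(c(-1/43, -13) + 14183)) = (26191 + 22086)*(-5218 + (12714 - 20246)*(2 + 14183)) = 48277*(-5218 - 7532*14185) = 48277*(-5218 - 106841420) = 48277*(-106846638) = -5158235142726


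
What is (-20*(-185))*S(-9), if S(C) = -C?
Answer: 33300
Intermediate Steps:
(-20*(-185))*S(-9) = (-20*(-185))*(-1*(-9)) = 3700*9 = 33300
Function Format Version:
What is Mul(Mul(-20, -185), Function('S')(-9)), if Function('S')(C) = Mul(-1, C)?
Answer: 33300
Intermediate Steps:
Mul(Mul(-20, -185), Function('S')(-9)) = Mul(Mul(-20, -185), Mul(-1, -9)) = Mul(3700, 9) = 33300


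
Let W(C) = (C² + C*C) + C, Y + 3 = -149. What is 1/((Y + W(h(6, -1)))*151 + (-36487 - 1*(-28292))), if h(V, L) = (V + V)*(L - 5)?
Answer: 1/1523549 ≈ 6.5636e-7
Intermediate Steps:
h(V, L) = 2*V*(-5 + L) (h(V, L) = (2*V)*(-5 + L) = 2*V*(-5 + L))
Y = -152 (Y = -3 - 149 = -152)
W(C) = C + 2*C² (W(C) = (C² + C²) + C = 2*C² + C = C + 2*C²)
1/((Y + W(h(6, -1)))*151 + (-36487 - 1*(-28292))) = 1/((-152 + (2*6*(-5 - 1))*(1 + 2*(2*6*(-5 - 1))))*151 + (-36487 - 1*(-28292))) = 1/((-152 + (2*6*(-6))*(1 + 2*(2*6*(-6))))*151 + (-36487 + 28292)) = 1/((-152 - 72*(1 + 2*(-72)))*151 - 8195) = 1/((-152 - 72*(1 - 144))*151 - 8195) = 1/((-152 - 72*(-143))*151 - 8195) = 1/((-152 + 10296)*151 - 8195) = 1/(10144*151 - 8195) = 1/(1531744 - 8195) = 1/1523549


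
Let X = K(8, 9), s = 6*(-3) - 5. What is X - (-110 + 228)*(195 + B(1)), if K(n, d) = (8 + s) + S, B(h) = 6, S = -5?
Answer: -23738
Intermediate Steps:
s = -23 (s = -18 - 5 = -23)
K(n, d) = -20 (K(n, d) = (8 - 23) - 5 = -15 - 5 = -20)
X = -20
X - (-110 + 228)*(195 + B(1)) = -20 - (-110 + 228)*(195 + 6) = -20 - 118*201 = -20 - 1*23718 = -20 - 23718 = -23738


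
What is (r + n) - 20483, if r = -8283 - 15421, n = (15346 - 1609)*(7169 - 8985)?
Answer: -24990579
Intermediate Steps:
n = -24946392 (n = 13737*(-1816) = -24946392)
r = -23704
(r + n) - 20483 = (-23704 - 24946392) - 20483 = -24970096 - 20483 = -24990579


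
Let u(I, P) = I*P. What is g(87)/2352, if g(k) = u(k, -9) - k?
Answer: -145/392 ≈ -0.36990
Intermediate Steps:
g(k) = -10*k (g(k) = k*(-9) - k = -9*k - k = -10*k)
g(87)/2352 = -10*87/2352 = -870*1/2352 = -145/392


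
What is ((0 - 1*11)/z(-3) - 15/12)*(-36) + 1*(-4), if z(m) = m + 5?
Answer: 239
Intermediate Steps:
z(m) = 5 + m
((0 - 1*11)/z(-3) - 15/12)*(-36) + 1*(-4) = ((0 - 1*11)/(5 - 3) - 15/12)*(-36) + 1*(-4) = ((0 - 11)/2 - 15*1/12)*(-36) - 4 = (-11*½ - 5/4)*(-36) - 4 = (-11/2 - 5/4)*(-36) - 4 = -27/4*(-36) - 4 = 243 - 4 = 239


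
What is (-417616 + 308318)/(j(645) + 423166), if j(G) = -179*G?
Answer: -109298/307711 ≈ -0.35520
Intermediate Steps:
(-417616 + 308318)/(j(645) + 423166) = (-417616 + 308318)/(-179*645 + 423166) = -109298/(-115455 + 423166) = -109298/307711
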